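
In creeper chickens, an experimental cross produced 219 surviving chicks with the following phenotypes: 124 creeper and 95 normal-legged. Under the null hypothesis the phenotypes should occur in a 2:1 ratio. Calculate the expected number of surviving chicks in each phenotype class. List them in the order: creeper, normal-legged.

146, 73

Under the 2:1 hypothesis (Σ ratio = 3, N = 219):
  creeper: 219 × 2/3 = 146
  normal-legged: 219 × 1/3 = 73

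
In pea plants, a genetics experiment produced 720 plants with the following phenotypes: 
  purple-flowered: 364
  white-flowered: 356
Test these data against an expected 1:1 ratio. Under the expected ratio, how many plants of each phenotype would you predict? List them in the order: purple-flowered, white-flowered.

360, 360

Under the 1:1 hypothesis (Σ ratio = 2, N = 720):
  purple-flowered: 720 × 1/2 = 360
  white-flowered: 720 × 1/2 = 360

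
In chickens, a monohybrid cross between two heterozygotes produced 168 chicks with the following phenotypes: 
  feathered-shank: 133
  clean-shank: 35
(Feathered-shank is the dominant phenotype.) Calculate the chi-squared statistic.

1.556

For a monohybrid cross between heterozygotes with complete dominance, the expected phenotypic ratio is 3:1.
The 3:1 ratio has 4 parts, so with N = 168 the expected counts are:
  feathered-shank: 168 × 3/4 = 126
  clean-shank: 168 × 1/4 = 42
χ² = Σ (O − E)² / E
  feathered-shank: (133 − 126)² / 126 = 0.3889
  clean-shank: (35 − 42)² / 42 = 1.1667
χ² = 0.3889 + 1.1667 = 1.5556 ≈ 1.556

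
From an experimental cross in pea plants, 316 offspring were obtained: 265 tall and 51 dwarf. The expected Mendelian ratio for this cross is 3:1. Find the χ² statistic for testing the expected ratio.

13.232

Total ratio parts = 4. Expected numbers out of 316:
  tall: 316 × 3/4 = 237
  dwarf: 316 × 1/4 = 79
χ² = Σ (O − E)² / E
  tall: (265 − 237)² / 237 = 3.3080
  dwarf: (51 − 79)² / 79 = 9.9241
χ² = 3.3080 + 9.9241 = 13.2321 ≈ 13.232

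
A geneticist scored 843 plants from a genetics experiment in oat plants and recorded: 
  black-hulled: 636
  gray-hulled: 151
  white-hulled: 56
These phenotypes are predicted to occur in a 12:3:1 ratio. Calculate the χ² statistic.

0.546

Expected counts for N = 843 under a 12:3:1 ratio (total parts = 16):
  black-hulled: 843 × 12/16 = 632.25
  gray-hulled: 843 × 3/16 = 158.0625
  white-hulled: 843 × 1/16 = 52.6875
χ² = Σ (O − E)² / E
  black-hulled: (636 − 632.25)² / 632.25 = 0.0222
  gray-hulled: (151 − 158.0625)² / 158.0625 = 0.3156
  white-hulled: (56 − 52.6875)² / 52.6875 = 0.2083
χ² = 0.0222 + 0.3156 + 0.2083 = 0.5461 ≈ 0.546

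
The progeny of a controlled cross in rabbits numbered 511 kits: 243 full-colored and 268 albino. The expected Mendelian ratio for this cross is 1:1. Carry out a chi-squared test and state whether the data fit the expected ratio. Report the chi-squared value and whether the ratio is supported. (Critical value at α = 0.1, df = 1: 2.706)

Expected counts for N = 511 under a 1:1 ratio (total parts = 2):
  full-colored: 511 × 1/2 = 255.5
  albino: 511 × 1/2 = 255.5
χ² = Σ (O − E)² / E
  full-colored: (243 − 255.5)² / 255.5 = 0.6115
  albino: (268 − 255.5)² / 255.5 = 0.6115
χ² = 0.6115 + 0.6115 = 1.223
Degrees of freedom = 2 − 1 = 1; critical value at α = 0.1 is 2.706.
Since 1.223 < 2.706, we fail to reject the null hypothesis — the data are consistent with the 1:1 ratio.

1.223; consistent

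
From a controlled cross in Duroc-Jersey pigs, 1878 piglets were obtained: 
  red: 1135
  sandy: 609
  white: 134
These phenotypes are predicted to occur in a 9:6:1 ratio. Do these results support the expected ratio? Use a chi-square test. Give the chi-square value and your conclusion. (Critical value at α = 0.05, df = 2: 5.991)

21.089; not consistent

The 9:6:1 ratio has 16 parts, so with N = 1878 the expected counts are:
  red: 1878 × 9/16 = 1056.375
  sandy: 1878 × 6/16 = 704.25
  white: 1878 × 1/16 = 117.375
χ² = Σ (O − E)² / E
  red: (1135 − 1056.375)² / 1056.375 = 5.8520
  sandy: (609 − 704.25)² / 704.25 = 12.8826
  white: (134 − 117.375)² / 117.375 = 2.3548
χ² = 5.8520 + 12.8826 + 2.3548 = 21.0894 ≈ 21.089
Degrees of freedom = 3 − 1 = 2; critical value at α = 0.05 is 5.991.
Since 21.089 > 5.991, we reject the null hypothesis — the data do not fit the 9:6:1 ratio.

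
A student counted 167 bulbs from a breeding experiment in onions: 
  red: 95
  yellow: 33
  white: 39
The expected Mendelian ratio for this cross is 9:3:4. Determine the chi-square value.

Total ratio parts = 16. Expected numbers out of 167:
  red: 167 × 9/16 = 93.9375
  yellow: 167 × 3/16 = 31.3125
  white: 167 × 4/16 = 41.75
χ² = Σ (O − E)² / E
  red: (95 − 93.9375)² / 93.9375 = 0.0120
  yellow: (33 − 31.3125)² / 31.3125 = 0.0909
  white: (39 − 41.75)² / 41.75 = 0.1811
χ² = 0.0120 + 0.0909 + 0.1811 = 0.284

0.284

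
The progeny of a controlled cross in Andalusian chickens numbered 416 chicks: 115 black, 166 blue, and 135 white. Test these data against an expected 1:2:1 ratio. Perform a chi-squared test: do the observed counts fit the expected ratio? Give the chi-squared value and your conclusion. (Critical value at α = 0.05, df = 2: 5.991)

The 1:2:1 ratio has 4 parts, so with N = 416 the expected counts are:
  black: 416 × 1/4 = 104
  blue: 416 × 2/4 = 208
  white: 416 × 1/4 = 104
χ² = Σ (O − E)² / E
  black: (115 − 104)² / 104 = 1.1635
  blue: (166 − 208)² / 208 = 8.4808
  white: (135 − 104)² / 104 = 9.2404
χ² = 1.1635 + 8.4808 + 9.2404 = 18.8847 ≈ 18.885
Degrees of freedom = 3 − 1 = 2; critical value at α = 0.05 is 5.991.
Since 18.885 > 5.991, we reject the null hypothesis — the data do not fit the 1:2:1 ratio.

18.885; not consistent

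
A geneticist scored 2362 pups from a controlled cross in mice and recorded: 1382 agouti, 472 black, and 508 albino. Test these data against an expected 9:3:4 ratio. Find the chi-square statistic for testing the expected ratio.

15.586

Expected counts for N = 2362 under a 9:3:4 ratio (total parts = 16):
  agouti: 2362 × 9/16 = 1328.625
  black: 2362 × 3/16 = 442.875
  albino: 2362 × 4/16 = 590.5
χ² = Σ (O − E)² / E
  agouti: (1382 − 1328.625)² / 1328.625 = 2.1442
  black: (472 − 442.875)² / 442.875 = 1.9154
  albino: (508 − 590.5)² / 590.5 = 11.5262
χ² = 2.1442 + 1.9154 + 11.5262 = 15.5858 ≈ 15.586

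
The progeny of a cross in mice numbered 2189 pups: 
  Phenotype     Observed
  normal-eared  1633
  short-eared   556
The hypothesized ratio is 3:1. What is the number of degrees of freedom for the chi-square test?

A goodness-of-fit test with 2 phenotype classes has df = 2 − 1 = 1.

1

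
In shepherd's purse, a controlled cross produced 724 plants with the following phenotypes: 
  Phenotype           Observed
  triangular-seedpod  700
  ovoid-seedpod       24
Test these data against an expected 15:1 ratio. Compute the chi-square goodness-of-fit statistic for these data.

Expected counts for N = 724 under a 15:1 ratio (total parts = 16):
  triangular-seedpod: 724 × 15/16 = 678.75
  ovoid-seedpod: 724 × 1/16 = 45.25
χ² = Σ (O − E)² / E
  triangular-seedpod: (700 − 678.75)² / 678.75 = 0.6653
  ovoid-seedpod: (24 − 45.25)² / 45.25 = 9.9793
χ² = 0.6653 + 9.9793 = 10.6446 ≈ 10.645

10.645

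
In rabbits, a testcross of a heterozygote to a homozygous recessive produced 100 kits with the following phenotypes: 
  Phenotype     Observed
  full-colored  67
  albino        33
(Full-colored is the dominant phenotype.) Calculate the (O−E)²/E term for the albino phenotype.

A testcross of a heterozygote (Aa × aa) gives a 1:1 phenotypic ratio.
The 1:1 ratio has 2 parts, so with N = 100 the expected counts are:
  full-colored: 100 × 1/2 = 50
  albino: 100 × 1/2 = 50
Contribution of albino: (33 − 50)² / 50 = 5.7800

5.780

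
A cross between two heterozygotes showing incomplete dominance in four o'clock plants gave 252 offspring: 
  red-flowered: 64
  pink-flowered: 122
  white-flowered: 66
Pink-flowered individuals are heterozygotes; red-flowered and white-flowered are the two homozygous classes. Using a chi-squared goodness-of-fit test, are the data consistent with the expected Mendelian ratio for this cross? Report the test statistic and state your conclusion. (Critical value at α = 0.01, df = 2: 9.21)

With incomplete dominance, a heterozygote × heterozygote cross gives a 1:2:1 phenotypic ratio.
Expected counts for N = 252 under a 1:2:1 ratio (total parts = 4):
  red-flowered: 252 × 1/4 = 63
  pink-flowered: 252 × 2/4 = 126
  white-flowered: 252 × 1/4 = 63
χ² = Σ (O − E)² / E
  red-flowered: (64 − 63)² / 63 = 0.0159
  pink-flowered: (122 − 126)² / 126 = 0.1270
  white-flowered: (66 − 63)² / 63 = 0.1429
χ² = 0.0159 + 0.1270 + 0.1429 = 0.2858 ≈ 0.286
Degrees of freedom = 3 − 1 = 2; critical value at α = 0.01 is 9.21.
Since 0.286 < 9.21, we fail to reject the null hypothesis — the data are consistent with the 1:2:1 ratio.

0.286; consistent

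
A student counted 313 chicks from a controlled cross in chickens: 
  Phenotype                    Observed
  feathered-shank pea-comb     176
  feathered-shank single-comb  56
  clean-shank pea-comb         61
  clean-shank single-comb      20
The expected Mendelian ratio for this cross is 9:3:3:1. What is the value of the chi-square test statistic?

0.224

Total ratio parts = 16. Expected numbers out of 313:
  feathered-shank pea-comb: 313 × 9/16 = 176.0625
  feathered-shank single-comb: 313 × 3/16 = 58.6875
  clean-shank pea-comb: 313 × 3/16 = 58.6875
  clean-shank single-comb: 313 × 1/16 = 19.5625
χ² = Σ (O − E)² / E
  feathered-shank pea-comb: (176 − 176.0625)² / 176.0625 = 0.0000
  feathered-shank single-comb: (56 − 58.6875)² / 58.6875 = 0.1231
  clean-shank pea-comb: (61 − 58.6875)² / 58.6875 = 0.0911
  clean-shank single-comb: (20 − 19.5625)² / 19.5625 = 0.0098
χ² = 0.0000 + 0.1231 + 0.0911 + 0.0098 = 0.224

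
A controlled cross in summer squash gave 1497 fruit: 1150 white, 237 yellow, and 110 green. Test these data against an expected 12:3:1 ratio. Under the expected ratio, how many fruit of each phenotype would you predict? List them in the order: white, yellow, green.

1122.75, 280.6875, 93.5625

Total ratio parts = 16. Expected numbers out of 1497:
  white: 1497 × 12/16 = 1122.75
  yellow: 1497 × 3/16 = 280.6875
  green: 1497 × 1/16 = 93.5625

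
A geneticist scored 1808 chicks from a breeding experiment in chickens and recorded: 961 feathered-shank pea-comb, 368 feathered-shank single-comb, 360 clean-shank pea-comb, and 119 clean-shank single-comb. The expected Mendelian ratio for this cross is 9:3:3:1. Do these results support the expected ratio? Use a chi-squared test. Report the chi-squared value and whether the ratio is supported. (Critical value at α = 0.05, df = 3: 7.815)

7.184; consistent

Expected counts for N = 1808 under a 9:3:3:1 ratio (total parts = 16):
  feathered-shank pea-comb: 1808 × 9/16 = 1017
  feathered-shank single-comb: 1808 × 3/16 = 339
  clean-shank pea-comb: 1808 × 3/16 = 339
  clean-shank single-comb: 1808 × 1/16 = 113
χ² = Σ (O − E)² / E
  feathered-shank pea-comb: (961 − 1017)² / 1017 = 3.0836
  feathered-shank single-comb: (368 − 339)² / 339 = 2.4808
  clean-shank pea-comb: (360 − 339)² / 339 = 1.3009
  clean-shank single-comb: (119 − 113)² / 113 = 0.3186
χ² = 3.0836 + 2.4808 + 1.3009 + 0.3186 = 7.1839 ≈ 7.184
Degrees of freedom = 4 − 1 = 3; critical value at α = 0.05 is 7.815.
Since 7.184 < 7.815, we fail to reject the null hypothesis — the data are consistent with the 9:3:3:1 ratio.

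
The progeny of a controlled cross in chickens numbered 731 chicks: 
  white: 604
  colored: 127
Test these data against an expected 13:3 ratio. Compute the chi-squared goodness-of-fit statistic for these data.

0.909

Total ratio parts = 16. Expected numbers out of 731:
  white: 731 × 13/16 = 593.9375
  colored: 731 × 3/16 = 137.0625
χ² = Σ (O − E)² / E
  white: (604 − 593.9375)² / 593.9375 = 0.1705
  colored: (127 − 137.0625)² / 137.0625 = 0.7387
χ² = 0.1705 + 0.7387 = 0.9092 ≈ 0.909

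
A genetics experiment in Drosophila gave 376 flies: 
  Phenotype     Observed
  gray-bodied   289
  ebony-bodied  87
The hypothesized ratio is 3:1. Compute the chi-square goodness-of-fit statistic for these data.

0.695

The 3:1 ratio has 4 parts, so with N = 376 the expected counts are:
  gray-bodied: 376 × 3/4 = 282
  ebony-bodied: 376 × 1/4 = 94
χ² = Σ (O − E)² / E
  gray-bodied: (289 − 282)² / 282 = 0.1738
  ebony-bodied: (87 − 94)² / 94 = 0.5213
χ² = 0.1738 + 0.5213 = 0.6951 ≈ 0.695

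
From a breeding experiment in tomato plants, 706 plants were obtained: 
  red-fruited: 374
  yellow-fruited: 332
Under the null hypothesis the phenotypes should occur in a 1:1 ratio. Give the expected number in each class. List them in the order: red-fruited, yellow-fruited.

353, 353

Total ratio parts = 2. Expected numbers out of 706:
  red-fruited: 706 × 1/2 = 353
  yellow-fruited: 706 × 1/2 = 353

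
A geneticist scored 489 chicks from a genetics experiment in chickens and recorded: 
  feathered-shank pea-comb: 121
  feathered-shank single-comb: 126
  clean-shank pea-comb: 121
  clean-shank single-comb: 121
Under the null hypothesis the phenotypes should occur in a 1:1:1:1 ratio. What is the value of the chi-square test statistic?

0.153

Expected counts for N = 489 under a 1:1:1:1 ratio (total parts = 4):
  feathered-shank pea-comb: 489 × 1/4 = 122.25
  feathered-shank single-comb: 489 × 1/4 = 122.25
  clean-shank pea-comb: 489 × 1/4 = 122.25
  clean-shank single-comb: 489 × 1/4 = 122.25
χ² = Σ (O − E)² / E
  feathered-shank pea-comb: (121 − 122.25)² / 122.25 = 0.0128
  feathered-shank single-comb: (126 − 122.25)² / 122.25 = 0.1150
  clean-shank pea-comb: (121 − 122.25)² / 122.25 = 0.0128
  clean-shank single-comb: (121 − 122.25)² / 122.25 = 0.0128
χ² = 0.0128 + 0.1150 + 0.0128 + 0.0128 = 0.1534 ≈ 0.153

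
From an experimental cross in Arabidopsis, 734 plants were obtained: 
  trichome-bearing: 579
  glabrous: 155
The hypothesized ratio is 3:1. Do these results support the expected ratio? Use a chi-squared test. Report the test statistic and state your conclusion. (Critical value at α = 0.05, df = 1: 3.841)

5.902; not consistent

Under the 3:1 hypothesis (Σ ratio = 4, N = 734):
  trichome-bearing: 734 × 3/4 = 550.5
  glabrous: 734 × 1/4 = 183.5
χ² = Σ (O − E)² / E
  trichome-bearing: (579 − 550.5)² / 550.5 = 1.4755
  glabrous: (155 − 183.5)² / 183.5 = 4.4264
χ² = 1.4755 + 4.4264 = 5.9019 ≈ 5.902
Degrees of freedom = 2 − 1 = 1; critical value at α = 0.05 is 3.841.
Since 5.902 > 3.841, we reject the null hypothesis — the data do not fit the 3:1 ratio.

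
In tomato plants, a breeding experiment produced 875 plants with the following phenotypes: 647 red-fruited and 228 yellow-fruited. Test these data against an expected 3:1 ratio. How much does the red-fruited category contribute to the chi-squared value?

Under the 3:1 hypothesis (Σ ratio = 4, N = 875):
  red-fruited: 875 × 3/4 = 656.25
  yellow-fruited: 875 × 1/4 = 218.75
Contribution of red-fruited: (647 − 656.25)² / 656.25 = 0.1304

0.130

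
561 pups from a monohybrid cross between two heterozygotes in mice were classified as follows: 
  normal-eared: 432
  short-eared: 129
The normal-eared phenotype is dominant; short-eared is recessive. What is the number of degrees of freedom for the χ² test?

1

For a monohybrid cross between heterozygotes with complete dominance, the expected phenotypic ratio is 3:1.
A goodness-of-fit test with 2 phenotype classes has df = 2 − 1 = 1.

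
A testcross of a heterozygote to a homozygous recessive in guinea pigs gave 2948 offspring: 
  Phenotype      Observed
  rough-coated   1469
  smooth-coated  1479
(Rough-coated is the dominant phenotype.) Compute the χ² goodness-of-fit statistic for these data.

A testcross of a heterozygote (Aa × aa) gives a 1:1 phenotypic ratio.
The 1:1 ratio has 2 parts, so with N = 2948 the expected counts are:
  rough-coated: 2948 × 1/2 = 1474
  smooth-coated: 2948 × 1/2 = 1474
χ² = Σ (O − E)² / E
  rough-coated: (1469 − 1474)² / 1474 = 0.0170
  smooth-coated: (1479 − 1474)² / 1474 = 0.0170
χ² = 0.0170 + 0.0170 = 0.034

0.034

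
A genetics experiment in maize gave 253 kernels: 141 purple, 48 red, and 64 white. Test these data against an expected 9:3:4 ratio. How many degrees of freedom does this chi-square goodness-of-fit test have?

2

A goodness-of-fit test with 3 phenotype classes has df = 3 − 1 = 2.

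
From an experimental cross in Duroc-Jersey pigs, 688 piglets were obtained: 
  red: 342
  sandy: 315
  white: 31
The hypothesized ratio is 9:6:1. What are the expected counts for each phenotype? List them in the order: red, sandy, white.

Total ratio parts = 16. Expected numbers out of 688:
  red: 688 × 9/16 = 387
  sandy: 688 × 6/16 = 258
  white: 688 × 1/16 = 43

387, 258, 43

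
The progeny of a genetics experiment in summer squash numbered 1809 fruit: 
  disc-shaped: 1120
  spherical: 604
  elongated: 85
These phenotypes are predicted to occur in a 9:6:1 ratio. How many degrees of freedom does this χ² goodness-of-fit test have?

2

A goodness-of-fit test with 3 phenotype classes has df = 3 − 1 = 2.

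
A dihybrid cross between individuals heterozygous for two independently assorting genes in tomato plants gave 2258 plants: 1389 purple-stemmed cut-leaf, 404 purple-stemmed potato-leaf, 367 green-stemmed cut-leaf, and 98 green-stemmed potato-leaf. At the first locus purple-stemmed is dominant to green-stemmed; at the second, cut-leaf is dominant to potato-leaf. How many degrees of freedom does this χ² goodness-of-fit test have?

A dihybrid F₂ with independent assortment and complete dominance at both loci gives a 9:3:3:1 phenotypic ratio.
A goodness-of-fit test with 4 phenotype classes has df = 4 − 1 = 3.

3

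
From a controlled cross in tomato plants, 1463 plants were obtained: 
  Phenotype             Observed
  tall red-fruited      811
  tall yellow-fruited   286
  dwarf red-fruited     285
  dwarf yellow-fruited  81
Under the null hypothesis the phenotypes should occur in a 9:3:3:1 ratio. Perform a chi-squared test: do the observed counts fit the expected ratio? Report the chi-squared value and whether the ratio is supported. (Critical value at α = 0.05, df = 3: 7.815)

Total ratio parts = 16. Expected numbers out of 1463:
  tall red-fruited: 1463 × 9/16 = 822.9375
  tall yellow-fruited: 1463 × 3/16 = 274.3125
  dwarf red-fruited: 1463 × 3/16 = 274.3125
  dwarf yellow-fruited: 1463 × 1/16 = 91.4375
χ² = Σ (O − E)² / E
  tall red-fruited: (811 − 822.9375)² / 822.9375 = 0.1732
  tall yellow-fruited: (286 − 274.3125)² / 274.3125 = 0.4980
  dwarf red-fruited: (285 − 274.3125)² / 274.3125 = 0.4164
  dwarf yellow-fruited: (81 − 91.4375)² / 91.4375 = 1.1914
χ² = 0.1732 + 0.4980 + 0.4164 + 1.1914 = 2.279
Degrees of freedom = 4 − 1 = 3; critical value at α = 0.05 is 7.815.
Since 2.279 < 7.815, we fail to reject the null hypothesis — the data are consistent with the 9:3:3:1 ratio.

2.279; consistent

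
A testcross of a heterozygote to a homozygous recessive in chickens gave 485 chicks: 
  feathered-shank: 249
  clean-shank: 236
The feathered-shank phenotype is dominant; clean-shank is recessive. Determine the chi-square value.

A testcross of a heterozygote (Aa × aa) gives a 1:1 phenotypic ratio.
The 1:1 ratio has 2 parts, so with N = 485 the expected counts are:
  feathered-shank: 485 × 1/2 = 242.5
  clean-shank: 485 × 1/2 = 242.5
χ² = Σ (O − E)² / E
  feathered-shank: (249 − 242.5)² / 242.5 = 0.1742
  clean-shank: (236 − 242.5)² / 242.5 = 0.1742
χ² = 0.1742 + 0.1742 = 0.3484 ≈ 0.348

0.348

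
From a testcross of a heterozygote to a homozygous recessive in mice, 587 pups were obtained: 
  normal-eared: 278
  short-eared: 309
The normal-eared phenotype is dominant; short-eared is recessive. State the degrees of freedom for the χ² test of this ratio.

A testcross of a heterozygote (Aa × aa) gives a 1:1 phenotypic ratio.
A goodness-of-fit test with 2 phenotype classes has df = 2 − 1 = 1.

1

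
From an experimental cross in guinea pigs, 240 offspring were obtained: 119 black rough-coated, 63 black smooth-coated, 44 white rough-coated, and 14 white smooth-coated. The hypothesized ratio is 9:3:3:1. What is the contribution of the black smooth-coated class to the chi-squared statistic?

Total ratio parts = 16. Expected numbers out of 240:
  black rough-coated: 240 × 9/16 = 135
  black smooth-coated: 240 × 3/16 = 45
  white rough-coated: 240 × 3/16 = 45
  white smooth-coated: 240 × 1/16 = 15
Contribution of black smooth-coated: (63 − 45)² / 45 = 7.2000

7.200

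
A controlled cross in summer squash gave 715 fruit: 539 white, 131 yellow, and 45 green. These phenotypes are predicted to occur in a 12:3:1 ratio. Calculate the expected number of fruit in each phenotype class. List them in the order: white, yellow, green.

Under the 12:3:1 hypothesis (Σ ratio = 16, N = 715):
  white: 715 × 12/16 = 536.25
  yellow: 715 × 3/16 = 134.0625
  green: 715 × 1/16 = 44.6875

536.25, 134.0625, 44.6875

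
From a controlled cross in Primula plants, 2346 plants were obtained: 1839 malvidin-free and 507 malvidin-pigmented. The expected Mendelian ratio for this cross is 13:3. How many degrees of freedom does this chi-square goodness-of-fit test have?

1

A goodness-of-fit test with 2 phenotype classes has df = 2 − 1 = 1.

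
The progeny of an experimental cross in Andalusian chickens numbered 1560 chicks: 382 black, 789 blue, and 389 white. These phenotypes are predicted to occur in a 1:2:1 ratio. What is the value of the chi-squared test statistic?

Total ratio parts = 4. Expected numbers out of 1560:
  black: 1560 × 1/4 = 390
  blue: 1560 × 2/4 = 780
  white: 1560 × 1/4 = 390
χ² = Σ (O − E)² / E
  black: (382 − 390)² / 390 = 0.1641
  blue: (789 − 780)² / 780 = 0.1038
  white: (389 − 390)² / 390 = 0.0026
χ² = 0.1641 + 0.1038 + 0.0026 = 0.2705 ≈ 0.271

0.271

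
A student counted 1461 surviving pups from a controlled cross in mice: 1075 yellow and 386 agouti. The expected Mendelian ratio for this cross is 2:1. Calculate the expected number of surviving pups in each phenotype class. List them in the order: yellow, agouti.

974, 487

The 2:1 ratio has 3 parts, so with N = 1461 the expected counts are:
  yellow: 1461 × 2/3 = 974
  agouti: 1461 × 1/3 = 487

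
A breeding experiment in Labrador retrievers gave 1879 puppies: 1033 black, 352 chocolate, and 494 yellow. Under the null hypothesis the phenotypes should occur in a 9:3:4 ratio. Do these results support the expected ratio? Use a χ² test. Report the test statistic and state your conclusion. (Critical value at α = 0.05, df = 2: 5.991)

Under the 9:3:4 hypothesis (Σ ratio = 16, N = 1879):
  black: 1879 × 9/16 = 1056.9375
  chocolate: 1879 × 3/16 = 352.3125
  yellow: 1879 × 4/16 = 469.75
χ² = Σ (O − E)² / E
  black: (1033 − 1056.9375)² / 1056.9375 = 0.5421
  chocolate: (352 − 352.3125)² / 352.3125 = 0.0003
  yellow: (494 − 469.75)² / 469.75 = 1.2519
χ² = 0.5421 + 0.0003 + 1.2519 = 1.7943 ≈ 1.794
Degrees of freedom = 3 − 1 = 2; critical value at α = 0.05 is 5.991.
Since 1.794 < 5.991, we fail to reject the null hypothesis — the data are consistent with the 9:3:4 ratio.

1.794; consistent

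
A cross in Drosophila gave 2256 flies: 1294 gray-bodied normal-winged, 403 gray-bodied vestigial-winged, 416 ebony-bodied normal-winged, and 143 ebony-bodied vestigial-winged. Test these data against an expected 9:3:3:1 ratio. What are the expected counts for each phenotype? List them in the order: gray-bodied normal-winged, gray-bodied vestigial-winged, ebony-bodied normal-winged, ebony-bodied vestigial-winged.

1269, 423, 423, 141

The 9:3:3:1 ratio has 16 parts, so with N = 2256 the expected counts are:
  gray-bodied normal-winged: 2256 × 9/16 = 1269
  gray-bodied vestigial-winged: 2256 × 3/16 = 423
  ebony-bodied normal-winged: 2256 × 3/16 = 423
  ebony-bodied vestigial-winged: 2256 × 1/16 = 141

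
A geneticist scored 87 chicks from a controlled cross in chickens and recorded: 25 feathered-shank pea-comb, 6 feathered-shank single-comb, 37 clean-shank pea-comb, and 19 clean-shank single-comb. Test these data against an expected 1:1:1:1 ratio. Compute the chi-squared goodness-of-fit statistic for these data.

Under the 1:1:1:1 hypothesis (Σ ratio = 4, N = 87):
  feathered-shank pea-comb: 87 × 1/4 = 21.75
  feathered-shank single-comb: 87 × 1/4 = 21.75
  clean-shank pea-comb: 87 × 1/4 = 21.75
  clean-shank single-comb: 87 × 1/4 = 21.75
χ² = Σ (O − E)² / E
  feathered-shank pea-comb: (25 − 21.75)² / 21.75 = 0.4856
  feathered-shank single-comb: (6 − 21.75)² / 21.75 = 11.4052
  clean-shank pea-comb: (37 − 21.75)² / 21.75 = 10.6925
  clean-shank single-comb: (19 − 21.75)² / 21.75 = 0.3477
χ² = 0.4856 + 11.4052 + 10.6925 + 0.3477 = 22.931

22.931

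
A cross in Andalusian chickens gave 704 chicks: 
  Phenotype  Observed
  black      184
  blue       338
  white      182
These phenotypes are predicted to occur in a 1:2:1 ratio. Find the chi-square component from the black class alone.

The 1:2:1 ratio has 4 parts, so with N = 704 the expected counts are:
  black: 704 × 1/4 = 176
  blue: 704 × 2/4 = 352
  white: 704 × 1/4 = 176
Contribution of black: (184 − 176)² / 176 = 0.3636

0.364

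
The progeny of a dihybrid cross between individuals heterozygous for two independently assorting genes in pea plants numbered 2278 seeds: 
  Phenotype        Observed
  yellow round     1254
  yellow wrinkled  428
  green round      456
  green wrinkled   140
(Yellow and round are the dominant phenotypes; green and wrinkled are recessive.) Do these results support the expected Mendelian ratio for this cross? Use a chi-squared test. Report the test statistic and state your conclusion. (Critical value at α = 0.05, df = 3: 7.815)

A dihybrid F₂ with independent assortment and complete dominance at both loci gives a 9:3:3:1 phenotypic ratio.
Total ratio parts = 16. Expected numbers out of 2278:
  yellow round: 2278 × 9/16 = 1281.375
  yellow wrinkled: 2278 × 3/16 = 427.125
  green round: 2278 × 3/16 = 427.125
  green wrinkled: 2278 × 1/16 = 142.375
χ² = Σ (O − E)² / E
  yellow round: (1254 − 1281.375)² / 1281.375 = 0.5848
  yellow wrinkled: (428 − 427.125)² / 427.125 = 0.0018
  green round: (456 − 427.125)² / 427.125 = 1.9520
  green wrinkled: (140 − 142.375)² / 142.375 = 0.0396
χ² = 0.5848 + 0.0018 + 1.9520 + 0.0396 = 2.5782 ≈ 2.578
Degrees of freedom = 4 − 1 = 3; critical value at α = 0.05 is 7.815.
Since 2.578 < 7.815, we fail to reject the null hypothesis — the data are consistent with the 9:3:3:1 ratio.

2.578; consistent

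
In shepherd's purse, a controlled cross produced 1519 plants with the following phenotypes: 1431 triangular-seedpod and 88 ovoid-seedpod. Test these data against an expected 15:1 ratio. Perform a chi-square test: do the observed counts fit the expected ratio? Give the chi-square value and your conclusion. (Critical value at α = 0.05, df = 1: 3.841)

Expected counts for N = 1519 under a 15:1 ratio (total parts = 16):
  triangular-seedpod: 1519 × 15/16 = 1424.0625
  ovoid-seedpod: 1519 × 1/16 = 94.9375
χ² = Σ (O − E)² / E
  triangular-seedpod: (1431 − 1424.0625)² / 1424.0625 = 0.0338
  ovoid-seedpod: (88 − 94.9375)² / 94.9375 = 0.5070
χ² = 0.0338 + 0.5070 = 0.5408 ≈ 0.541
Degrees of freedom = 2 − 1 = 1; critical value at α = 0.05 is 3.841.
Since 0.541 < 3.841, we fail to reject the null hypothesis — the data are consistent with the 15:1 ratio.

0.541; consistent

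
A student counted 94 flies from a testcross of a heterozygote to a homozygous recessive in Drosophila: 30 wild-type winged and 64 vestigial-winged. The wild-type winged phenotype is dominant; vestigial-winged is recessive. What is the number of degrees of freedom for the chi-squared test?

1

A testcross of a heterozygote (Aa × aa) gives a 1:1 phenotypic ratio.
A goodness-of-fit test with 2 phenotype classes has df = 2 − 1 = 1.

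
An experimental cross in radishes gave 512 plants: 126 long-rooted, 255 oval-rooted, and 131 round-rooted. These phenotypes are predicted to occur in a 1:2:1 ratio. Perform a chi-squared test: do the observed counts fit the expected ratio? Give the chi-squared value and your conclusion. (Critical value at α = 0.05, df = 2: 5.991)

0.105; consistent

Total ratio parts = 4. Expected numbers out of 512:
  long-rooted: 512 × 1/4 = 128
  oval-rooted: 512 × 2/4 = 256
  round-rooted: 512 × 1/4 = 128
χ² = Σ (O − E)² / E
  long-rooted: (126 − 128)² / 128 = 0.0312
  oval-rooted: (255 − 256)² / 256 = 0.0039
  round-rooted: (131 − 128)² / 128 = 0.0703
χ² = 0.0312 + 0.0039 + 0.0703 = 0.1054 ≈ 0.105
Degrees of freedom = 3 − 1 = 2; critical value at α = 0.05 is 5.991.
Since 0.105 < 5.991, we fail to reject the null hypothesis — the data are consistent with the 1:2:1 ratio.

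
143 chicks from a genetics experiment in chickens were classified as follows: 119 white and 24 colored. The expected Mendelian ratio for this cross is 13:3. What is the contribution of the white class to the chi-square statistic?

0.068

The 13:3 ratio has 16 parts, so with N = 143 the expected counts are:
  white: 143 × 13/16 = 116.1875
  colored: 143 × 3/16 = 26.8125
Contribution of white: (119 − 116.1875)² / 116.1875 = 0.0681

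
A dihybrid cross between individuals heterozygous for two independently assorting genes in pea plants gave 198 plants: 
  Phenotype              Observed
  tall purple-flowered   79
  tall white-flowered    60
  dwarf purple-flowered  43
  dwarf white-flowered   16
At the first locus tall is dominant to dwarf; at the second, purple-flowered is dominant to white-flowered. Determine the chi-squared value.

25.497

A dihybrid F₂ with independent assortment and complete dominance at both loci gives a 9:3:3:1 phenotypic ratio.
Total ratio parts = 16. Expected numbers out of 198:
  tall purple-flowered: 198 × 9/16 = 111.375
  tall white-flowered: 198 × 3/16 = 37.125
  dwarf purple-flowered: 198 × 3/16 = 37.125
  dwarf white-flowered: 198 × 1/16 = 12.375
χ² = Σ (O − E)² / E
  tall purple-flowered: (79 − 111.375)² / 111.375 = 9.4109
  tall white-flowered: (60 − 37.125)² / 37.125 = 14.0947
  dwarf purple-flowered: (43 − 37.125)² / 37.125 = 0.9297
  dwarf white-flowered: (16 − 12.375)² / 12.375 = 1.0619
χ² = 9.4109 + 14.0947 + 0.9297 + 1.0619 = 25.4972 ≈ 25.497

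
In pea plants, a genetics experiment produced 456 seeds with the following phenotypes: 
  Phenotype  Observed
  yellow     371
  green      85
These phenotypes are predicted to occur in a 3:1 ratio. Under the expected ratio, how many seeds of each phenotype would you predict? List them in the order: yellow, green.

Under the 3:1 hypothesis (Σ ratio = 4, N = 456):
  yellow: 456 × 3/4 = 342
  green: 456 × 1/4 = 114

342, 114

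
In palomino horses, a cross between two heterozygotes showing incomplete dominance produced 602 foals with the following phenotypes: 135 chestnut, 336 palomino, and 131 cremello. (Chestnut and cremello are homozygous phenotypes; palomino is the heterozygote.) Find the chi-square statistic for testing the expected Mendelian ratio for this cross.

With incomplete dominance, a heterozygote × heterozygote cross gives a 1:2:1 phenotypic ratio.
Under the 1:2:1 hypothesis (Σ ratio = 4, N = 602):
  chestnut: 602 × 1/4 = 150.5
  palomino: 602 × 2/4 = 301
  cremello: 602 × 1/4 = 150.5
χ² = Σ (O − E)² / E
  chestnut: (135 − 150.5)² / 150.5 = 1.5963
  palomino: (336 − 301)² / 301 = 4.0698
  cremello: (131 − 150.5)² / 150.5 = 2.5266
χ² = 1.5963 + 4.0698 + 2.5266 = 8.1927 ≈ 8.193

8.193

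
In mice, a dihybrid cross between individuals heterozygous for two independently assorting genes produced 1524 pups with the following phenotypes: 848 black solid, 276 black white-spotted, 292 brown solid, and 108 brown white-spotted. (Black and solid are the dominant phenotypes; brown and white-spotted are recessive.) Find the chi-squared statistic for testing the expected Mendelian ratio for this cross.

2.276

A dihybrid F₂ with independent assortment and complete dominance at both loci gives a 9:3:3:1 phenotypic ratio.
Under the 9:3:3:1 hypothesis (Σ ratio = 16, N = 1524):
  black solid: 1524 × 9/16 = 857.25
  black white-spotted: 1524 × 3/16 = 285.75
  brown solid: 1524 × 3/16 = 285.75
  brown white-spotted: 1524 × 1/16 = 95.25
χ² = Σ (O − E)² / E
  black solid: (848 − 857.25)² / 857.25 = 0.0998
  black white-spotted: (276 − 285.75)² / 285.75 = 0.3327
  brown solid: (292 − 285.75)² / 285.75 = 0.1367
  brown white-spotted: (108 − 95.25)² / 95.25 = 1.7067
χ² = 0.0998 + 0.3327 + 0.1367 + 1.7067 = 2.2759 ≈ 2.276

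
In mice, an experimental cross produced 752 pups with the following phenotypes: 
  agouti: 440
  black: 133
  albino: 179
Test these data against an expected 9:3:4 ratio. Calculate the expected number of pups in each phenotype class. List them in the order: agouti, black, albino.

Expected counts for N = 752 under a 9:3:4 ratio (total parts = 16):
  agouti: 752 × 9/16 = 423
  black: 752 × 3/16 = 141
  albino: 752 × 4/16 = 188

423, 141, 188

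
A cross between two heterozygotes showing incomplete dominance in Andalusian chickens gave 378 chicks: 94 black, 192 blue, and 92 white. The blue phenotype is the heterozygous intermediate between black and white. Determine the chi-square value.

With incomplete dominance, a heterozygote × heterozygote cross gives a 1:2:1 phenotypic ratio.
Under the 1:2:1 hypothesis (Σ ratio = 4, N = 378):
  black: 378 × 1/4 = 94.5
  blue: 378 × 2/4 = 189
  white: 378 × 1/4 = 94.5
χ² = Σ (O − E)² / E
  black: (94 − 94.5)² / 94.5 = 0.0026
  blue: (192 − 189)² / 189 = 0.0476
  white: (92 − 94.5)² / 94.5 = 0.0661
χ² = 0.0026 + 0.0476 + 0.0661 = 0.1163 ≈ 0.116

0.116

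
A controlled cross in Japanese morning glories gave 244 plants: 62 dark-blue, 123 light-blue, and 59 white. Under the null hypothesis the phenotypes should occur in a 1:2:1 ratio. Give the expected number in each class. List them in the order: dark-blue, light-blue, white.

61, 122, 61

Under the 1:2:1 hypothesis (Σ ratio = 4, N = 244):
  dark-blue: 244 × 1/4 = 61
  light-blue: 244 × 2/4 = 122
  white: 244 × 1/4 = 61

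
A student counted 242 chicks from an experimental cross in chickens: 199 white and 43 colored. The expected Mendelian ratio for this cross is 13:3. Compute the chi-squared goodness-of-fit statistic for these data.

0.153

The 13:3 ratio has 16 parts, so with N = 242 the expected counts are:
  white: 242 × 13/16 = 196.625
  colored: 242 × 3/16 = 45.375
χ² = Σ (O − E)² / E
  white: (199 − 196.625)² / 196.625 = 0.0287
  colored: (43 − 45.375)² / 45.375 = 0.1243
χ² = 0.0287 + 0.1243 = 0.153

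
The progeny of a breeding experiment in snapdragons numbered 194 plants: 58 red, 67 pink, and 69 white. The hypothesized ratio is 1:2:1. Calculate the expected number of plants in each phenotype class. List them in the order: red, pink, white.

48.5, 97, 48.5

Total ratio parts = 4. Expected numbers out of 194:
  red: 194 × 1/4 = 48.5
  pink: 194 × 2/4 = 97
  white: 194 × 1/4 = 48.5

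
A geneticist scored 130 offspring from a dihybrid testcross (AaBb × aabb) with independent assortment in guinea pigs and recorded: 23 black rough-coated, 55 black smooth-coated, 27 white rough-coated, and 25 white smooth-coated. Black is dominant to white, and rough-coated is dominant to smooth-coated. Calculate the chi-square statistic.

21.015

A dihybrid testcross with independent assortment gives a 1:1:1:1 ratio.
Expected counts for N = 130 under a 1:1:1:1 ratio (total parts = 4):
  black rough-coated: 130 × 1/4 = 32.5
  black smooth-coated: 130 × 1/4 = 32.5
  white rough-coated: 130 × 1/4 = 32.5
  white smooth-coated: 130 × 1/4 = 32.5
χ² = Σ (O − E)² / E
  black rough-coated: (23 − 32.5)² / 32.5 = 2.7769
  black smooth-coated: (55 − 32.5)² / 32.5 = 15.5769
  white rough-coated: (27 − 32.5)² / 32.5 = 0.9308
  white smooth-coated: (25 − 32.5)² / 32.5 = 1.7308
χ² = 2.7769 + 15.5769 + 0.9308 + 1.7308 = 21.0154 ≈ 21.015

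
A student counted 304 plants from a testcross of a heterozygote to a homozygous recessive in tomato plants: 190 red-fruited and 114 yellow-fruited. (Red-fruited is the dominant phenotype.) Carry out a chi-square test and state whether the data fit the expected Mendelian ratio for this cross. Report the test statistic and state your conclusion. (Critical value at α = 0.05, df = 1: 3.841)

19.000; not consistent

A testcross of a heterozygote (Aa × aa) gives a 1:1 phenotypic ratio.
Expected counts for N = 304 under a 1:1 ratio (total parts = 2):
  red-fruited: 304 × 1/2 = 152
  yellow-fruited: 304 × 1/2 = 152
χ² = Σ (O − E)² / E
  red-fruited: (190 − 152)² / 152 = 9.5000
  yellow-fruited: (114 − 152)² / 152 = 9.5000
χ² = 9.5000 + 9.5000 = 19.000
Degrees of freedom = 2 − 1 = 1; critical value at α = 0.05 is 3.841.
Since 19.000 > 3.841, we reject the null hypothesis — the data do not fit the 1:1 ratio.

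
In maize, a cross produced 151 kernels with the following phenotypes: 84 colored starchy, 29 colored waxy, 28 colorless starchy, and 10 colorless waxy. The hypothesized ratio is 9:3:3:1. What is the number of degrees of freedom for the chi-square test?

A goodness-of-fit test with 4 phenotype classes has df = 4 − 1 = 3.

3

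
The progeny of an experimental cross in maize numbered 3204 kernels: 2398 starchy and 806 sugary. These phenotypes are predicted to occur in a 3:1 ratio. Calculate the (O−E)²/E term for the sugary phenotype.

Total ratio parts = 4. Expected numbers out of 3204:
  starchy: 3204 × 3/4 = 2403
  sugary: 3204 × 1/4 = 801
Contribution of sugary: (806 − 801)² / 801 = 0.0312

0.031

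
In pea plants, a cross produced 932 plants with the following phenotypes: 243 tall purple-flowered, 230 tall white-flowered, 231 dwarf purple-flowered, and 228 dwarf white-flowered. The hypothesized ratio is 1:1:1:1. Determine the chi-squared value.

0.592

The 1:1:1:1 ratio has 4 parts, so with N = 932 the expected counts are:
  tall purple-flowered: 932 × 1/4 = 233
  tall white-flowered: 932 × 1/4 = 233
  dwarf purple-flowered: 932 × 1/4 = 233
  dwarf white-flowered: 932 × 1/4 = 233
χ² = Σ (O − E)² / E
  tall purple-flowered: (243 − 233)² / 233 = 0.4292
  tall white-flowered: (230 − 233)² / 233 = 0.0386
  dwarf purple-flowered: (231 − 233)² / 233 = 0.0172
  dwarf white-flowered: (228 − 233)² / 233 = 0.1073
χ² = 0.4292 + 0.0386 + 0.0172 + 0.1073 = 0.5923 ≈ 0.592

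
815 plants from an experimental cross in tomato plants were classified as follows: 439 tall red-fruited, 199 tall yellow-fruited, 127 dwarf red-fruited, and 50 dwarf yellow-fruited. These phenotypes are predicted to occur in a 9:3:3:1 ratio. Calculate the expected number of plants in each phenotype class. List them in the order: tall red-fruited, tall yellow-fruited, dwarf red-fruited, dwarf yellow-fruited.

458.4375, 152.8125, 152.8125, 50.9375

Total ratio parts = 16. Expected numbers out of 815:
  tall red-fruited: 815 × 9/16 = 458.4375
  tall yellow-fruited: 815 × 3/16 = 152.8125
  dwarf red-fruited: 815 × 3/16 = 152.8125
  dwarf yellow-fruited: 815 × 1/16 = 50.9375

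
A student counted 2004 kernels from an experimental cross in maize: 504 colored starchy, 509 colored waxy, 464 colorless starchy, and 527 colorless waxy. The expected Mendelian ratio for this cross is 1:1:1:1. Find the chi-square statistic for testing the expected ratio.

4.228

Expected counts for N = 2004 under a 1:1:1:1 ratio (total parts = 4):
  colored starchy: 2004 × 1/4 = 501
  colored waxy: 2004 × 1/4 = 501
  colorless starchy: 2004 × 1/4 = 501
  colorless waxy: 2004 × 1/4 = 501
χ² = Σ (O − E)² / E
  colored starchy: (504 − 501)² / 501 = 0.0180
  colored waxy: (509 − 501)² / 501 = 0.1277
  colorless starchy: (464 − 501)² / 501 = 2.7325
  colorless waxy: (527 − 501)² / 501 = 1.3493
χ² = 0.0180 + 0.1277 + 2.7325 + 1.3493 = 4.2275 ≈ 4.228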